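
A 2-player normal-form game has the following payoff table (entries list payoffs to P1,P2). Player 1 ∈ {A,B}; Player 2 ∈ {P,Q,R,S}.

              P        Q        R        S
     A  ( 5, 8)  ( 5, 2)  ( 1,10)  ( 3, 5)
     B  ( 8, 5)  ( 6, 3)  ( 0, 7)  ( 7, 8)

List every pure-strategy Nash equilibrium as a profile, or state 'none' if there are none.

(A,P): not NE [P1→B gives 8>5; P2→R gives 10>8]
(A,Q): not NE [P1→B gives 6>5; P2→R gives 10>2]
(A,R): NE
(A,S): not NE [P1→B gives 7>3; P2→R gives 10>5]
(B,P): not NE [P2→S gives 8>5]
(B,Q): not NE [P2→S gives 8>3]
(B,R): not NE [P1→A gives 1>0; P2→S gives 8>7]
(B,S): NE

Nash profiles: (A,R), (B,S)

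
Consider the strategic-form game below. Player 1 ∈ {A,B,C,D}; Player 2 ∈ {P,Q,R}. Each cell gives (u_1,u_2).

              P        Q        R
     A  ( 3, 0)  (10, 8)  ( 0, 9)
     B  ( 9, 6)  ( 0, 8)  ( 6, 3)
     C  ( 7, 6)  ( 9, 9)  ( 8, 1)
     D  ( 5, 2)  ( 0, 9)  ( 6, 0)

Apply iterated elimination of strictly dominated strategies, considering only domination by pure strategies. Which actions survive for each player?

P1 drop D (C beats it: P:7>5 Q:9>0 R:8>6)
P2 drop P (Q beats it: A:8>0 B:8>6 C:9>6)
P1 drop B (C beats it: Q:9>0 R:8>6)
P1→{A,C} P2→{Q,R}

IESDS → P1:{A,C} P2:{Q,R}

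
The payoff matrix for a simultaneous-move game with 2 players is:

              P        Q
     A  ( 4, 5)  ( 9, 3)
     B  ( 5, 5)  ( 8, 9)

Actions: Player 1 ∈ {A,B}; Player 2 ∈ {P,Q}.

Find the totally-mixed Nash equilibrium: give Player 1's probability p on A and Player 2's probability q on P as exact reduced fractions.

p=2/3, q=1/2

P1 indiff ⇒ q·4+(1-q)·9 = q·5+(1-q)·8 ⇒ q(-1) = (1-q)(-1) ⇒ q = 1/2
P2 indiff ⇒ p·5+(1-p)·5 = p·3+(1-p)·9 ⇒ p(2) = (1-p)(4) ⇒ p = 2/3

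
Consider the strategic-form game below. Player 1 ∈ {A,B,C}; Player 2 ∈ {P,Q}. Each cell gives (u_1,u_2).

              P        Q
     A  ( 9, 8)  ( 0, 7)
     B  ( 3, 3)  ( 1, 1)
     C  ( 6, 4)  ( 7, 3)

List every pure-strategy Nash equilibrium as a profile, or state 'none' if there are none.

(A,P): NE
(A,Q): not NE [P1→C gives 7>0; P2→P gives 8>7]
(B,P): not NE [P1→A gives 9>3]
(B,Q): not NE [P1→C gives 7>1; P2→P gives 3>1]
(C,P): not NE [P1→A gives 9>6]
(C,Q): not NE [P2→P gives 4>3]

Nash profiles: (A,P)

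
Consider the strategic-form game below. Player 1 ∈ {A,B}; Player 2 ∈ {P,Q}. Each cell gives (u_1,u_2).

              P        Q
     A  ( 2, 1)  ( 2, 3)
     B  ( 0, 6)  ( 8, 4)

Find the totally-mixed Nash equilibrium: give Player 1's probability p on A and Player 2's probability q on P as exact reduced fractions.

P1 indiff ⇒ q·2+(1-q)·2 = q·0+(1-q)·8 ⇒ q(2) = (1-q)(6) ⇒ q = 3/4
P2 indiff ⇒ p·1+(1-p)·6 = p·3+(1-p)·4 ⇒ p(-2) = (1-p)(-2) ⇒ p = 1/2

p=1/2, q=3/4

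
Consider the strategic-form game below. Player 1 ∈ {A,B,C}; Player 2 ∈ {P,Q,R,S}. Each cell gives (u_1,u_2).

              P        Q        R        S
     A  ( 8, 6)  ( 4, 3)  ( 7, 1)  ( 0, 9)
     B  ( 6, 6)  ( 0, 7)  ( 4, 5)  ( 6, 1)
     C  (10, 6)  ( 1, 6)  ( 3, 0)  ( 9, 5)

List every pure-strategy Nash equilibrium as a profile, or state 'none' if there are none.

PSNE = {(C,P)}

(A,P): not NE [P1→C gives 10>8; P2→S gives 9>6]
(A,Q): not NE [P2→S gives 9>3]
(A,R): not NE [P2→S gives 9>1]
(A,S): not NE [P1→C gives 9>0]
(B,P): not NE [P1→C gives 10>6; P2→Q gives 7>6]
(B,Q): not NE [P1→A gives 4>0]
(B,R): not NE [P1→A gives 7>4; P2→Q gives 7>5]
(B,S): not NE [P1→C gives 9>6; P2→Q gives 7>1]
(C,P): NE
(C,Q): not NE [P1→A gives 4>1]
(C,R): not NE [P1→A gives 7>3; P2→Q gives 6>0]
(C,S): not NE [P2→Q gives 6>5]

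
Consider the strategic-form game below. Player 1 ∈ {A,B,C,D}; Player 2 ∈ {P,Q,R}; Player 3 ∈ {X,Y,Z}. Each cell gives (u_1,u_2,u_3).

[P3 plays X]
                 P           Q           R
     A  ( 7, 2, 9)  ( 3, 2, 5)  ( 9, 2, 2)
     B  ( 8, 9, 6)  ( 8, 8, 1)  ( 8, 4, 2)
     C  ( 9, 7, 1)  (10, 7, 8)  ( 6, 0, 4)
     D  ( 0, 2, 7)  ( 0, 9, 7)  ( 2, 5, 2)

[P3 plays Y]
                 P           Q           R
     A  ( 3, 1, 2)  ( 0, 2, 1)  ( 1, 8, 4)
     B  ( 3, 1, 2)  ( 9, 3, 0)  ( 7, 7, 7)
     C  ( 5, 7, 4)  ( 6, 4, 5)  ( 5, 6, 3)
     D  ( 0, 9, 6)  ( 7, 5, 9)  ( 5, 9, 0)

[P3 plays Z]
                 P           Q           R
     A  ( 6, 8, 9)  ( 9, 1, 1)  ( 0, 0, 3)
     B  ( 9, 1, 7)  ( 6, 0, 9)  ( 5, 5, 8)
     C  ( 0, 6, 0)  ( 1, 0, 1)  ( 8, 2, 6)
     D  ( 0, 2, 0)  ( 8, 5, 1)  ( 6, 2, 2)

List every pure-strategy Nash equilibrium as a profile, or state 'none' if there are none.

(A,P,X): not NE [P1→C gives 9>7]
(A,P,Y): not NE [P1→C gives 5>3; P2→R gives 8>1; P3→Z gives 9>2]
(A,P,Z): not NE [P1→B gives 9>6]
(A,Q,X): not NE [P1→C gives 10>3]
(A,Q,Y): not NE [P1→B gives 9>0; P2→R gives 8>2; P3→X gives 5>1]
(A,Q,Z): not NE [P2→P gives 8>1; P3→X gives 5>1]
(A,R,X): not NE [P3→Y gives 4>2]
(A,R,Y): not NE [P1→B gives 7>1]
(A,R,Z): not NE [P1→C gives 8>0; P2→P gives 8>0; P3→Y gives 4>3]
(B,P,X): not NE [P1→C gives 9>8; P3→Z gives 7>6]
(B,P,Y): not NE [P1→C gives 5>3; P2→R gives 7>1; P3→Z gives 7>2]
(B,P,Z): not NE [P2→R gives 5>1]
(B,Q,X): not NE [P1→C gives 10>8; P2→P gives 9>8; P3→Z gives 9>1]
(B,Q,Y): not NE [P2→R gives 7>3; P3→Z gives 9>0]
(B,Q,Z): not NE [P1→A gives 9>6; P2→R gives 5>0]
(B,R,X): not NE [P1→A gives 9>8; P2→P gives 9>4; P3→Z gives 8>2]
(B,R,Y): not NE [P3→Z gives 8>7]
(B,R,Z): not NE [P1→C gives 8>5]
(C,P,X): not NE [P3→Y gives 4>1]
(C,P,Y): NE
(C,P,Z): not NE [P1→B gives 9>0; P3→Y gives 4>0]
(C,Q,X): NE
(C,Q,Y): not NE [P1→B gives 9>6; P2→P gives 7>4; P3→X gives 8>5]
(C,Q,Z): not NE [P1→A gives 9>1; P2→P gives 6>0; P3→X gives 8>1]
(C,R,X): not NE [P1→A gives 9>6; P2→Q gives 7>0; P3→Z gives 6>4]
(C,R,Y): not NE [P1→B gives 7>5; P2→P gives 7>6; P3→Z gives 6>3]
(C,R,Z): not NE [P2→P gives 6>2]
(D,P,X): not NE [P1→C gives 9>0; P2→Q gives 9>2]
(D,P,Y): not NE [P1→C gives 5>0; P3→X gives 7>6]
(D,P,Z): not NE [P1→B gives 9>0; P2→Q gives 5>2; P3→X gives 7>0]
(D,Q,X): not NE [P1→C gives 10>0; P3→Y gives 9>7]
(D,Q,Y): not NE [P1→B gives 9>7; P2→R gives 9>5]
(D,Q,Z): not NE [P1→A gives 9>8; P3→Y gives 9>1]
(D,R,X): not NE [P1→A gives 9>2; P2→Q gives 9>5]
(D,R,Y): not NE [P1→B gives 7>5; P3→Z gives 2>0]
(D,R,Z): not NE [P1→C gives 8>6; P2→Q gives 5>2]

Nash profiles: (C,P,Y), (C,Q,X)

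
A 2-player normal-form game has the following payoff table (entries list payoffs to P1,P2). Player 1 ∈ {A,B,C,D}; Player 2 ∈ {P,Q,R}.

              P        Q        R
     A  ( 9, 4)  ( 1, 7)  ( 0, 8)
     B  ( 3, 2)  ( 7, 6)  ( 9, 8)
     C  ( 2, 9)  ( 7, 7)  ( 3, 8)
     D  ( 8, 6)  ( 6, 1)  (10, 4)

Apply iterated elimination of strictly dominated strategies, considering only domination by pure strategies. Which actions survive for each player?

P2 drop Q (R beats it: A:8>7 B:8>6 C:8>7 D:4>1)
P1 drop B (D beats it: P:8>3 R:10>9)
P1 drop C (D beats it: P:8>2 R:10>3)
P1→{A,D} P2→{P,R}

Survivors P1:{A,D} P2:{P,R}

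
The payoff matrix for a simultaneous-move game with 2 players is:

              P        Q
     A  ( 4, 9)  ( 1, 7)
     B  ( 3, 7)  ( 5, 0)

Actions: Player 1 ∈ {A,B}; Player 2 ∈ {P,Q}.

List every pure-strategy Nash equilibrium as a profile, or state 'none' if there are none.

Nash profiles: (A,P)

(A,P): NE
(A,Q): not NE [P1→B gives 5>1; P2→P gives 9>7]
(B,P): not NE [P1→A gives 4>3]
(B,Q): not NE [P2→P gives 7>0]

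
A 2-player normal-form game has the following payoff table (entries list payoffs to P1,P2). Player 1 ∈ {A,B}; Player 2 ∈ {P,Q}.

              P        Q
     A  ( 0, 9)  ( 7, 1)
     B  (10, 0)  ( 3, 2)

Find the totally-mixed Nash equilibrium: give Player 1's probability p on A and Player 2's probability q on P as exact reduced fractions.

P1 indiff ⇒ q·0+(1-q)·7 = q·10+(1-q)·3 ⇒ q(-10) = (1-q)(-4) ⇒ q = 2/7
P2 indiff ⇒ p·9+(1-p)·0 = p·1+(1-p)·2 ⇒ p(8) = (1-p)(2) ⇒ p = 1/5

(p,q) = (1/5, 2/7)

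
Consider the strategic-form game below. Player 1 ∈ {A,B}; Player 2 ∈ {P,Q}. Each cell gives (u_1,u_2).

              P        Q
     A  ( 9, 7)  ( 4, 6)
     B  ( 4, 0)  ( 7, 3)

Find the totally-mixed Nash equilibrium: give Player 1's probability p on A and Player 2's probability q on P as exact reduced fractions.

p=3/4, q=3/8

P1 indiff ⇒ q·9+(1-q)·4 = q·4+(1-q)·7 ⇒ q(5) = (1-q)(3) ⇒ q = 3/8
P2 indiff ⇒ p·7+(1-p)·0 = p·6+(1-p)·3 ⇒ p(1) = (1-p)(3) ⇒ p = 3/4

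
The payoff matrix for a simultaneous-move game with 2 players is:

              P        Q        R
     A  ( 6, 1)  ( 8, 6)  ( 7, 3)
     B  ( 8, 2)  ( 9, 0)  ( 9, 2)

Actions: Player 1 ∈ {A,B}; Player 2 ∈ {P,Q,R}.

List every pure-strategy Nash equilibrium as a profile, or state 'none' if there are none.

Nash profiles: (B,P), (B,R)

(A,P): not NE [P1→B gives 8>6; P2→Q gives 6>1]
(A,Q): not NE [P1→B gives 9>8]
(A,R): not NE [P1→B gives 9>7; P2→Q gives 6>3]
(B,P): NE
(B,Q): not NE [P2→R gives 2>0]
(B,R): NE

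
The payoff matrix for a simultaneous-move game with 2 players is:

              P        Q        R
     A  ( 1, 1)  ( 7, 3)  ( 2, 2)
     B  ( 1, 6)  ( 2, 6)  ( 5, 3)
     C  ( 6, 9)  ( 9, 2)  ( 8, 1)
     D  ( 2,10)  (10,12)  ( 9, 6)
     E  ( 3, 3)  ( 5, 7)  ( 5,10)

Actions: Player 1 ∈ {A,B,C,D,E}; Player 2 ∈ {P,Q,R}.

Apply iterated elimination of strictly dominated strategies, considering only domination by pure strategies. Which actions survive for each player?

P1 drop A (C beats it: P:6>1 Q:9>7 R:8>2)
P1 drop B (C beats it: P:6>1 Q:9>2 R:8>5)
P1 drop E (C beats it: P:6>3 Q:9>5 R:8>5)
P2 drop R (P beats it: C:9>1 D:10>6)
P1→{C,D} P2→{P,Q}

IESDS → P1:{C,D} P2:{P,Q}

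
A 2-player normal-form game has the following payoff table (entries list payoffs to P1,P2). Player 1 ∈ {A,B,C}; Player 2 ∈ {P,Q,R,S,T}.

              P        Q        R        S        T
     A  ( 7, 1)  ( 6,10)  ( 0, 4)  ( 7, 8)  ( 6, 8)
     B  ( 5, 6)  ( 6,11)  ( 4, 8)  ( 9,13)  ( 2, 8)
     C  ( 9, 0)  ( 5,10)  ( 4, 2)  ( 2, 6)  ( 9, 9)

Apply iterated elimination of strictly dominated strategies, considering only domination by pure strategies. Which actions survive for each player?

P2 drop P (Q beats it: A:10>1 B:11>6 C:10>0)
P2 drop R (Q beats it: A:10>4 B:11>8 C:10>2)
P2 drop T (Q beats it: A:10>8 B:11>8 C:10>9)
P1 drop C (A beats it: Q:6>5 S:7>2)
P1→{A,B} P2→{Q,S}

Remaining: P1:{A,B} P2:{Q,S}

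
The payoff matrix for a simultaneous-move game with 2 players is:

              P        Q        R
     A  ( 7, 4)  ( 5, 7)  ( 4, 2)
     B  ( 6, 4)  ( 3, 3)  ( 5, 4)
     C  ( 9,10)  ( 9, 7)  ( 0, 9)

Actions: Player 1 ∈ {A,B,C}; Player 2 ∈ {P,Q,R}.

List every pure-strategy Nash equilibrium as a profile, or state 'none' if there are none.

Nash profiles: (B,R), (C,P)

(A,P): not NE [P1→C gives 9>7; P2→Q gives 7>4]
(A,Q): not NE [P1→C gives 9>5]
(A,R): not NE [P1→B gives 5>4; P2→Q gives 7>2]
(B,P): not NE [P1→C gives 9>6]
(B,Q): not NE [P1→C gives 9>3; P2→R gives 4>3]
(B,R): NE
(C,P): NE
(C,Q): not NE [P2→P gives 10>7]
(C,R): not NE [P1→B gives 5>0; P2→P gives 10>9]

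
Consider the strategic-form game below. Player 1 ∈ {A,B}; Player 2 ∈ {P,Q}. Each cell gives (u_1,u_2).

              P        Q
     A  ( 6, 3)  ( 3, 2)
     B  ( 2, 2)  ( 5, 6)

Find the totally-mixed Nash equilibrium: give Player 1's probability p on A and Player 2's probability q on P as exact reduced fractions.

P1 indiff ⇒ q·6+(1-q)·3 = q·2+(1-q)·5 ⇒ q(4) = (1-q)(2) ⇒ q = 1/3
P2 indiff ⇒ p·3+(1-p)·2 = p·2+(1-p)·6 ⇒ p(1) = (1-p)(4) ⇒ p = 4/5

(p,q) = (4/5, 1/3)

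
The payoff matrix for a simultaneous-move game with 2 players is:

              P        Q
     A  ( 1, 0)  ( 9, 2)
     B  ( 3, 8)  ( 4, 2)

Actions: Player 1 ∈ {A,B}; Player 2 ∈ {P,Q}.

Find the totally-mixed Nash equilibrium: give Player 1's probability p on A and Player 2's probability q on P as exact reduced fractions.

P1 indiff ⇒ q·1+(1-q)·9 = q·3+(1-q)·4 ⇒ q(-2) = (1-q)(-5) ⇒ q = 5/7
P2 indiff ⇒ p·0+(1-p)·8 = p·2+(1-p)·2 ⇒ p(-2) = (1-p)(-6) ⇒ p = 3/4

(p,q) = (3/4, 5/7)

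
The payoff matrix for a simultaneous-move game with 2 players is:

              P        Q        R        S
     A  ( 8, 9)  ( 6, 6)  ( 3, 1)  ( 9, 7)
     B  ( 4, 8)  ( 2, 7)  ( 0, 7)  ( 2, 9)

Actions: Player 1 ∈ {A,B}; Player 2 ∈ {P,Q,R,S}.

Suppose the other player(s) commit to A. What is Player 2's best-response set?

u_2(P vs A) = 9
u_2(Q vs A) = 6
u_2(R vs A) = 1
u_2(S vs A) = 7
max payoff 9 at {P}

BR_2 = {P}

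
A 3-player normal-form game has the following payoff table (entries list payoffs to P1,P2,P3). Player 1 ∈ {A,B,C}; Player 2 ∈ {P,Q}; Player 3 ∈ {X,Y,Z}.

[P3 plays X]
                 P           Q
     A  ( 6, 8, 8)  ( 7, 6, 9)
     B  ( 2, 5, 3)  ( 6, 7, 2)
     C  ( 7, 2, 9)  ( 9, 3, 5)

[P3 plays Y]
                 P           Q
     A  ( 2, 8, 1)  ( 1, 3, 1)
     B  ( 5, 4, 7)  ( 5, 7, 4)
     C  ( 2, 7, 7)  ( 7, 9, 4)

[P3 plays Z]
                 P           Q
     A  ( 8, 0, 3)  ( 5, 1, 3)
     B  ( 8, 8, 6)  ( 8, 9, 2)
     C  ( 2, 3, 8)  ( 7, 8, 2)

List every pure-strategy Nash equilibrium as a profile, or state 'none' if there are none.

(A,P,X): not NE [P1→C gives 7>6]
(A,P,Y): not NE [P1→B gives 5>2; P3→X gives 8>1]
(A,P,Z): not NE [P2→Q gives 1>0; P3→X gives 8>3]
(A,Q,X): not NE [P1→C gives 9>7; P2→P gives 8>6]
(A,Q,Y): not NE [P1→C gives 7>1; P2→P gives 8>3; P3→X gives 9>1]
(A,Q,Z): not NE [P1→B gives 8>5; P3→X gives 9>3]
(B,P,X): not NE [P1→C gives 7>2; P2→Q gives 7>5; P3→Y gives 7>3]
(B,P,Y): not NE [P2→Q gives 7>4]
(B,P,Z): not NE [P2→Q gives 9>8; P3→Y gives 7>6]
(B,Q,X): not NE [P1→C gives 9>6; P3→Y gives 4>2]
(B,Q,Y): not NE [P1→C gives 7>5]
(B,Q,Z): not NE [P3→Y gives 4>2]
(C,P,X): not NE [P2→Q gives 3>2]
(C,P,Y): not NE [P1→B gives 5>2; P2→Q gives 9>7; P3→X gives 9>7]
(C,P,Z): not NE [P1→B gives 8>2; P2→Q gives 8>3; P3→X gives 9>8]
(C,Q,X): NE
(C,Q,Y): not NE [P3→X gives 5>4]
(C,Q,Z): not NE [P1→B gives 8>7; P3→X gives 5>2]

PSNE = {(C,Q,X)}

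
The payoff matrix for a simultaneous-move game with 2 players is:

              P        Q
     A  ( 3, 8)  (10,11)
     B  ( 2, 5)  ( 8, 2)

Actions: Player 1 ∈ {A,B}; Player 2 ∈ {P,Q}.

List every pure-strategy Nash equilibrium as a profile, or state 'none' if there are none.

(A,P): not NE [P2→Q gives 11>8]
(A,Q): NE
(B,P): not NE [P1→A gives 3>2]
(B,Q): not NE [P1→A gives 10>8; P2→P gives 5>2]

Nash profiles: (A,Q)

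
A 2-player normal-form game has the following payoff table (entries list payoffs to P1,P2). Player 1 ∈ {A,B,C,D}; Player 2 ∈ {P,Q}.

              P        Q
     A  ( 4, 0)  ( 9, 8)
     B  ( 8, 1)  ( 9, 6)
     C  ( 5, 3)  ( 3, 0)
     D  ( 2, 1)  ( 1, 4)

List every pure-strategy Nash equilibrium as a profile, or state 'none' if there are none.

(A,P): not NE [P1→B gives 8>4; P2→Q gives 8>0]
(A,Q): NE
(B,P): not NE [P2→Q gives 6>1]
(B,Q): NE
(C,P): not NE [P1→B gives 8>5]
(C,Q): not NE [P1→B gives 9>3; P2→P gives 3>0]
(D,P): not NE [P1→B gives 8>2; P2→Q gives 4>1]
(D,Q): not NE [P1→B gives 9>1]

Nash profiles: (A,Q), (B,Q)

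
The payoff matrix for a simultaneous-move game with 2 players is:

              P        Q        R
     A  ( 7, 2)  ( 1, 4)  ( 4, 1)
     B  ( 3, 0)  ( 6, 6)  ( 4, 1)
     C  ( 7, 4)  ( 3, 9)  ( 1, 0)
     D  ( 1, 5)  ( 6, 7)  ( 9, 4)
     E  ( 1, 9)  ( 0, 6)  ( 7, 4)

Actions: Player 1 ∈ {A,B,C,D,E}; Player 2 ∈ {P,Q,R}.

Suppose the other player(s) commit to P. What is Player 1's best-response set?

argmax u_1 = {A,C}

u_1(A vs P) = 7
u_1(B vs P) = 3
u_1(C vs P) = 7
u_1(D vs P) = 1
u_1(E vs P) = 1
max payoff 7 at {A,C}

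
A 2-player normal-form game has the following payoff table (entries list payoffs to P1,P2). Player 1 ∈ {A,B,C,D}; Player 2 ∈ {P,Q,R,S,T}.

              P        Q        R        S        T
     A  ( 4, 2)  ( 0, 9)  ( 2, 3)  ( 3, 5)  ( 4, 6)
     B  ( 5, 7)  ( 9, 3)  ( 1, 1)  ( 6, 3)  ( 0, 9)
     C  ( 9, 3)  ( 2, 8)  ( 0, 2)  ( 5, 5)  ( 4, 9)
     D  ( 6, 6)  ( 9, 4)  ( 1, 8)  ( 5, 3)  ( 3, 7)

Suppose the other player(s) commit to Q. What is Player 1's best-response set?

u_1(A vs Q) = 0
u_1(B vs Q) = 9
u_1(C vs Q) = 2
u_1(D vs Q) = 9
max payoff 9 at {B,D}

P1 best: {B,D}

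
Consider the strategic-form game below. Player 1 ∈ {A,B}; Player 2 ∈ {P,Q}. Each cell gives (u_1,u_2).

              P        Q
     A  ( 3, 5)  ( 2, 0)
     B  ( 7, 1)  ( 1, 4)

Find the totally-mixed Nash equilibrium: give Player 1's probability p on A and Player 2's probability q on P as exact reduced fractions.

p=3/8, q=1/5

P1 indiff ⇒ q·3+(1-q)·2 = q·7+(1-q)·1 ⇒ q(-4) = (1-q)(-1) ⇒ q = 1/5
P2 indiff ⇒ p·5+(1-p)·1 = p·0+(1-p)·4 ⇒ p(5) = (1-p)(3) ⇒ p = 3/8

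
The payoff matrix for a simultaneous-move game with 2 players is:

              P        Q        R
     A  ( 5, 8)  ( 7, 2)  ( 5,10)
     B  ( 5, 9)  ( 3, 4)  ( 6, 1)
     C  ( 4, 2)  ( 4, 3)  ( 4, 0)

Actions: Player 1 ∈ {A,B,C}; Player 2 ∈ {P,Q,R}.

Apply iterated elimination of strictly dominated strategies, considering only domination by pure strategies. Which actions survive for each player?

P1 drop C (A beats it: P:5>4 Q:7>4 R:5>4)
P2 drop Q (P beats it: A:8>2 B:9>4)
P1→{A,B} P2→{P,R}

Survivors P1:{A,B} P2:{P,R}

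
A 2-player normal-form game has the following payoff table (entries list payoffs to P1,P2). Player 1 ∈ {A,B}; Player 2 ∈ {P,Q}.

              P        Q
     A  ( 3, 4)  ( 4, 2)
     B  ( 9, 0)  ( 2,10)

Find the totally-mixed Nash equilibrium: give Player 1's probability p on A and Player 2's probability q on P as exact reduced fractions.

(p,q) = (5/6, 1/4)

P1 indiff ⇒ q·3+(1-q)·4 = q·9+(1-q)·2 ⇒ q(-6) = (1-q)(-2) ⇒ q = 1/4
P2 indiff ⇒ p·4+(1-p)·0 = p·2+(1-p)·10 ⇒ p(2) = (1-p)(10) ⇒ p = 5/6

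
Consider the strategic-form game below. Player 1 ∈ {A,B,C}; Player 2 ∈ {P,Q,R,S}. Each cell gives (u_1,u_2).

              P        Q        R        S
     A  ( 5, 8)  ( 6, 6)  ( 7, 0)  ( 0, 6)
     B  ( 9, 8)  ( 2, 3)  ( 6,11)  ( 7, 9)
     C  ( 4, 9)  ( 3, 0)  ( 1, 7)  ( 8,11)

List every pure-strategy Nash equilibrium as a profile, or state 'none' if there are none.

(A,P): not NE [P1→B gives 9>5]
(A,Q): not NE [P2→P gives 8>6]
(A,R): not NE [P2→P gives 8>0]
(A,S): not NE [P1→C gives 8>0; P2→P gives 8>6]
(B,P): not NE [P2→R gives 11>8]
(B,Q): not NE [P1→A gives 6>2; P2→R gives 11>3]
(B,R): not NE [P1→A gives 7>6]
(B,S): not NE [P1→C gives 8>7; P2→R gives 11>9]
(C,P): not NE [P1→B gives 9>4; P2→S gives 11>9]
(C,Q): not NE [P1→A gives 6>3; P2→S gives 11>0]
(C,R): not NE [P1→A gives 7>1; P2→S gives 11>7]
(C,S): NE

PSNE = {(C,S)}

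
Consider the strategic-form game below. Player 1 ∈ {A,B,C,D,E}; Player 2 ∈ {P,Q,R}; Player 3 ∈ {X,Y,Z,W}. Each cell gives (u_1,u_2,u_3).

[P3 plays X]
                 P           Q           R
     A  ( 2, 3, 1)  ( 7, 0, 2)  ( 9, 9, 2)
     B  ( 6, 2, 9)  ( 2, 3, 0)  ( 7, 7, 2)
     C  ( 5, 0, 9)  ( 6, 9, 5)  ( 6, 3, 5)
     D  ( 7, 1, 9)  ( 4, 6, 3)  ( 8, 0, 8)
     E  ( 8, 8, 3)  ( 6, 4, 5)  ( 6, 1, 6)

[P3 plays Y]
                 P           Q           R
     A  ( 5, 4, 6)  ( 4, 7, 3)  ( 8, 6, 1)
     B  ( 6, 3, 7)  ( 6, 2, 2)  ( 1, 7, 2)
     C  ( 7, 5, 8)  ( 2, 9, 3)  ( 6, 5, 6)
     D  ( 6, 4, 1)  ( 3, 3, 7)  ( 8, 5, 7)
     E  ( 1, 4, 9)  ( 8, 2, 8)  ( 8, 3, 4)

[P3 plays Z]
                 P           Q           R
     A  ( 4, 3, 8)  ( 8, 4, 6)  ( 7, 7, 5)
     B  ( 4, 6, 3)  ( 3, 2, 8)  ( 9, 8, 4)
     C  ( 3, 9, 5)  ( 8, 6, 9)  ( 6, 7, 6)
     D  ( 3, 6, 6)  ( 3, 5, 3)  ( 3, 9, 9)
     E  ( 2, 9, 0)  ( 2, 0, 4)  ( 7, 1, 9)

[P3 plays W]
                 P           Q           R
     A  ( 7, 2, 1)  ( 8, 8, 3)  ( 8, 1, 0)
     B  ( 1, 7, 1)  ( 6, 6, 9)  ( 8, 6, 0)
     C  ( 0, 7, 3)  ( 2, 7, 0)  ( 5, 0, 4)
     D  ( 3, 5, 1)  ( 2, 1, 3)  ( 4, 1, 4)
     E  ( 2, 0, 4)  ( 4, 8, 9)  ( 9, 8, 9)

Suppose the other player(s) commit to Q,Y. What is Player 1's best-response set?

BR_1 = {E}

u_1(A vs Q,Y) = 4
u_1(B vs Q,Y) = 6
u_1(C vs Q,Y) = 2
u_1(D vs Q,Y) = 3
u_1(E vs Q,Y) = 8
max payoff 8 at {E}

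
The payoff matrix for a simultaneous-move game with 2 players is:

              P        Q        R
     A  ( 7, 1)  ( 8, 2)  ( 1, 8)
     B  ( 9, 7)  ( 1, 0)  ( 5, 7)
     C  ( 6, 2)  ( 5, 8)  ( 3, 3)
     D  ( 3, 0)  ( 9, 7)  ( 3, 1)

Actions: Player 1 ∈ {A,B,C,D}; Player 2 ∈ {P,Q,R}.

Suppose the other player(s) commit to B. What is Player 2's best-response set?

BR_2 = {P,R}

u_2(P vs B) = 7
u_2(Q vs B) = 0
u_2(R vs B) = 7
max payoff 7 at {P,R}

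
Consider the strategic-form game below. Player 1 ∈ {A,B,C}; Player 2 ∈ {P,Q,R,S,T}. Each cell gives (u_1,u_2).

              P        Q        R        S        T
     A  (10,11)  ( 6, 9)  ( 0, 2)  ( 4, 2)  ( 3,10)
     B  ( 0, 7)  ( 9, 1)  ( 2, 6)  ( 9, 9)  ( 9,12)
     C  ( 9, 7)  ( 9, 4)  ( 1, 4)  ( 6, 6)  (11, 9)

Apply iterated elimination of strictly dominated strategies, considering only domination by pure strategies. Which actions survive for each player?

P2 drop Q (P beats it: A:11>9 B:7>1 C:7>4)
P2 drop R (P beats it: A:11>2 B:7>6 C:7>4)
P2 drop S (T beats it: A:10>2 B:12>9 C:9>6)
P1 drop B (C beats it: P:9>0 T:11>9)
P1→{A,C} P2→{P,T}

IESDS → P1:{A,C} P2:{P,T}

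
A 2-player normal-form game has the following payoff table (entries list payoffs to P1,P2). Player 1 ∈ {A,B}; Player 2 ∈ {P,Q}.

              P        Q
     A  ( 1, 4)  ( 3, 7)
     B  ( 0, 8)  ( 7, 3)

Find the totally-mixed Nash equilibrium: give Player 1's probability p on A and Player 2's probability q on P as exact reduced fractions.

p=5/8, q=4/5

P1 indiff ⇒ q·1+(1-q)·3 = q·0+(1-q)·7 ⇒ q(1) = (1-q)(4) ⇒ q = 4/5
P2 indiff ⇒ p·4+(1-p)·8 = p·7+(1-p)·3 ⇒ p(-3) = (1-p)(-5) ⇒ p = 5/8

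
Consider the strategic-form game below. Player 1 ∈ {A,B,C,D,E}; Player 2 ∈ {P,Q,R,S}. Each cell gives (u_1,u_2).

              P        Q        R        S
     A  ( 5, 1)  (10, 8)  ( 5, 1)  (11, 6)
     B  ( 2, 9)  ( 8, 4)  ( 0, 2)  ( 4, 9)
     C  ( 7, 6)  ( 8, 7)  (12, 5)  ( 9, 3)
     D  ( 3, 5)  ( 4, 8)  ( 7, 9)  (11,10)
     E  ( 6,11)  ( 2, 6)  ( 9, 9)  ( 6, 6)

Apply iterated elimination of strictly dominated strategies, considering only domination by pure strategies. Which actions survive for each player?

Survivors P1:{A,C,D} P2:{Q,R,S}

P1 drop B (A beats it: P:5>2 Q:10>8 R:5>0 S:11>4)
P1 drop E (C beats it: P:7>6 Q:8>2 R:12>9 S:9>6)
P2 drop P (Q beats it: A:8>1 C:7>6 D:8>5)
P1→{A,C,D} P2→{Q,R,S}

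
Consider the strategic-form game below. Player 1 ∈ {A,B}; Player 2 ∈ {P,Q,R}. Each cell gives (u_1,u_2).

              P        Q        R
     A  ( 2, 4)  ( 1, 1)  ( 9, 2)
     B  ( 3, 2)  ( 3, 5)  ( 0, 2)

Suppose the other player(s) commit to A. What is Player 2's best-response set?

u_2(P vs A) = 4
u_2(Q vs A) = 1
u_2(R vs A) = 2
max payoff 4 at {P}

argmax u_2 = {P}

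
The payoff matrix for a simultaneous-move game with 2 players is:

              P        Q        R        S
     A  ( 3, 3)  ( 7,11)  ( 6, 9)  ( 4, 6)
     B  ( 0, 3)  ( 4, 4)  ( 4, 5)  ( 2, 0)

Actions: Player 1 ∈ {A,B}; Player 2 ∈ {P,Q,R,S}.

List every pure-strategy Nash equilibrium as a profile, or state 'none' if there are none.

(A,P): not NE [P2→Q gives 11>3]
(A,Q): NE
(A,R): not NE [P2→Q gives 11>9]
(A,S): not NE [P2→Q gives 11>6]
(B,P): not NE [P1→A gives 3>0; P2→R gives 5>3]
(B,Q): not NE [P1→A gives 7>4; P2→R gives 5>4]
(B,R): not NE [P1→A gives 6>4]
(B,S): not NE [P1→A gives 4>2; P2→R gives 5>0]

NE set: (A,Q)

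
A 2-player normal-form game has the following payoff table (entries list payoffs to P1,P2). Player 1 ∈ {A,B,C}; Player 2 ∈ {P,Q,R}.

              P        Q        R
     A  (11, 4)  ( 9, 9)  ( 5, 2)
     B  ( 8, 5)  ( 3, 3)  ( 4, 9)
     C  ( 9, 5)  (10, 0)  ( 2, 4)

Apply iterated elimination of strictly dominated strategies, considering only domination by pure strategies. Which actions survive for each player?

Remaining: P1:{A,C} P2:{P,Q}

P1 drop B (A beats it: P:11>8 Q:9>3 R:5>4)
P2 drop R (P beats it: A:4>2 C:5>4)
P1→{A,C} P2→{P,Q}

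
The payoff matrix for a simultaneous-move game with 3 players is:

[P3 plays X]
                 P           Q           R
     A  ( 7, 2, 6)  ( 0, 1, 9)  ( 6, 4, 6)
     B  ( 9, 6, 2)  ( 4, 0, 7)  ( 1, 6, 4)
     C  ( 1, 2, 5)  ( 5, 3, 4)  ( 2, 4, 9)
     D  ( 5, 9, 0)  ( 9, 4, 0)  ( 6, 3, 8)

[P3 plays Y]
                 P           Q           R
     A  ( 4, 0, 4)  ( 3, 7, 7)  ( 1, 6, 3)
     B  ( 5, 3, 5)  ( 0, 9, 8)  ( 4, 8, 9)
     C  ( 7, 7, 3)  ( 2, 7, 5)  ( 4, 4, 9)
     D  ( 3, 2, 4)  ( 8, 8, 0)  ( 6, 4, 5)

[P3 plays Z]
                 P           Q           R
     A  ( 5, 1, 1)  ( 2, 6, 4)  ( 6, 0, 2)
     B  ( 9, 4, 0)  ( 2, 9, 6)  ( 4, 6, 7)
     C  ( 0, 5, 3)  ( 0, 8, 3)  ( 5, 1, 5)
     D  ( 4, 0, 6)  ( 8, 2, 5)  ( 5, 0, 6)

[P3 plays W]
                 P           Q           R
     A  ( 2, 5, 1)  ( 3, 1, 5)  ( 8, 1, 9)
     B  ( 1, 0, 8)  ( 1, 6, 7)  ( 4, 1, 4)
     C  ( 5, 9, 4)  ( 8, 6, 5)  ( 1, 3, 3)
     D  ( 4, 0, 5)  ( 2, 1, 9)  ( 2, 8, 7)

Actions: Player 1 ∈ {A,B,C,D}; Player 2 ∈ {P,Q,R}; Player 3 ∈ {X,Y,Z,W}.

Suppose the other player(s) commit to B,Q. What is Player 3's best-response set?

BR_3 = {Y}

u_3(X vs B,Q) = 7
u_3(Y vs B,Q) = 8
u_3(Z vs B,Q) = 6
u_3(W vs B,Q) = 7
max payoff 8 at {Y}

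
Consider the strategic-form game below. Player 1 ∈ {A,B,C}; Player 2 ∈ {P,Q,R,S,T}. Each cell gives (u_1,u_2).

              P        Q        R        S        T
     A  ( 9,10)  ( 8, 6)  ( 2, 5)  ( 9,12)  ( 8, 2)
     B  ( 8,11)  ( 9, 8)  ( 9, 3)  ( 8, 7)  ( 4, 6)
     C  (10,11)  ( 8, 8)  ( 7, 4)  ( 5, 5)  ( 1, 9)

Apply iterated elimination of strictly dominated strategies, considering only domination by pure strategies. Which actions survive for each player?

Remaining: P1:{A,C} P2:{P,S}

P2 drop Q (P beats it: A:10>6 B:11>8 C:11>8)
P2 drop R (P beats it: A:10>5 B:11>3 C:11>4)
P1 drop B (A beats it: P:9>8 S:9>8 T:8>4)
P2 drop T (P beats it: A:10>2 C:11>9)
P1→{A,C} P2→{P,S}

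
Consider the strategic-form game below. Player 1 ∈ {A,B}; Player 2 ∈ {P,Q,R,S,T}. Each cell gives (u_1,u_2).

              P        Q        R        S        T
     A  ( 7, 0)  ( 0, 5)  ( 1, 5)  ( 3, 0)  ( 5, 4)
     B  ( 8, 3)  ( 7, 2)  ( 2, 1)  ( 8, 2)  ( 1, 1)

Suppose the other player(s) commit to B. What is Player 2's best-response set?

u_2(P vs B) = 3
u_2(Q vs B) = 2
u_2(R vs B) = 1
u_2(S vs B) = 2
u_2(T vs B) = 1
max payoff 3 at {P}

argmax u_2 = {P}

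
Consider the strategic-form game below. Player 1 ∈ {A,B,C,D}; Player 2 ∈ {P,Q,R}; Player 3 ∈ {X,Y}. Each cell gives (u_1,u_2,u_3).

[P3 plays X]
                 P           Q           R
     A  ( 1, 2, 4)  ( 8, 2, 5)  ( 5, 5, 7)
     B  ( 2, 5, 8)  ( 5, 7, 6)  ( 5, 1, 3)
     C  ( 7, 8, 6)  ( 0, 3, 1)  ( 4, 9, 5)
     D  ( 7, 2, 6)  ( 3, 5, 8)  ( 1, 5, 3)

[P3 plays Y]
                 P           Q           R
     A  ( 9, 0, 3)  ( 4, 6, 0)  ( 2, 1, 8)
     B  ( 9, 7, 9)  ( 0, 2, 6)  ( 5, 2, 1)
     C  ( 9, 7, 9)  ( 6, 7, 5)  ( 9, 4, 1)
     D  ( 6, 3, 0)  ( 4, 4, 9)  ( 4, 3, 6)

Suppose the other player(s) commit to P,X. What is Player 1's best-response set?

argmax u_1 = {C,D}

u_1(A vs P,X) = 1
u_1(B vs P,X) = 2
u_1(C vs P,X) = 7
u_1(D vs P,X) = 7
max payoff 7 at {C,D}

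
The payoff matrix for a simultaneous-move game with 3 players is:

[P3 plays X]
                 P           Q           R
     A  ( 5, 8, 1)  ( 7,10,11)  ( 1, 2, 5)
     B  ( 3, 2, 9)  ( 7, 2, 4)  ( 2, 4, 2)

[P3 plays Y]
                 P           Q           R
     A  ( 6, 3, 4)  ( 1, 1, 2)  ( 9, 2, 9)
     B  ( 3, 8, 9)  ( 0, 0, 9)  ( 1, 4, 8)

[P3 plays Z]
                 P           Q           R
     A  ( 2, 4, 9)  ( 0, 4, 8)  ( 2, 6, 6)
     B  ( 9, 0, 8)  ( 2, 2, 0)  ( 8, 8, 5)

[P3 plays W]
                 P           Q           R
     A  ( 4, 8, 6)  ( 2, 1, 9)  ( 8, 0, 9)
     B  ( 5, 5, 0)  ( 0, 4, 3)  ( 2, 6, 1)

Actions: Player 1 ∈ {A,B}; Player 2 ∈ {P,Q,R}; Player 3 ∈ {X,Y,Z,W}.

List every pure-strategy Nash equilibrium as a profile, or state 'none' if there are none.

Nash profiles: (A,Q,X)

(A,P,X): not NE [P2→Q gives 10>8; P3→Z gives 9>1]
(A,P,Y): not NE [P3→Z gives 9>4]
(A,P,Z): not NE [P1→B gives 9>2; P2→R gives 6>4]
(A,P,W): not NE [P1→B gives 5>4; P3→Z gives 9>6]
(A,Q,X): NE
(A,Q,Y): not NE [P2→P gives 3>1; P3→X gives 11>2]
(A,Q,Z): not NE [P1→B gives 2>0; P2→R gives 6>4; P3→X gives 11>8]
(A,Q,W): not NE [P2→P gives 8>1; P3→X gives 11>9]
(A,R,X): not NE [P1→B gives 2>1; P2→Q gives 10>2; P3→W gives 9>5]
(A,R,Y): not NE [P2→P gives 3>2]
(A,R,Z): not NE [P1→B gives 8>2; P3→W gives 9>6]
(A,R,W): not NE [P2→P gives 8>0]
(B,P,X): not NE [P1→A gives 5>3; P2→R gives 4>2]
(B,P,Y): not NE [P1→A gives 6>3]
(B,P,Z): not NE [P2→R gives 8>0; P3→Y gives 9>8]
(B,P,W): not NE [P2→R gives 6>5; P3→Y gives 9>0]
(B,Q,X): not NE [P2→R gives 4>2; P3→Y gives 9>4]
(B,Q,Y): not NE [P1→A gives 1>0; P2→P gives 8>0]
(B,Q,Z): not NE [P2→R gives 8>2; P3→Y gives 9>0]
(B,Q,W): not NE [P1→A gives 2>0; P2→R gives 6>4; P3→Y gives 9>3]
(B,R,X): not NE [P3→Y gives 8>2]
(B,R,Y): not NE [P1→A gives 9>1; P2→P gives 8>4]
(B,R,Z): not NE [P3→Y gives 8>5]
(B,R,W): not NE [P1→A gives 8>2; P3→Y gives 8>1]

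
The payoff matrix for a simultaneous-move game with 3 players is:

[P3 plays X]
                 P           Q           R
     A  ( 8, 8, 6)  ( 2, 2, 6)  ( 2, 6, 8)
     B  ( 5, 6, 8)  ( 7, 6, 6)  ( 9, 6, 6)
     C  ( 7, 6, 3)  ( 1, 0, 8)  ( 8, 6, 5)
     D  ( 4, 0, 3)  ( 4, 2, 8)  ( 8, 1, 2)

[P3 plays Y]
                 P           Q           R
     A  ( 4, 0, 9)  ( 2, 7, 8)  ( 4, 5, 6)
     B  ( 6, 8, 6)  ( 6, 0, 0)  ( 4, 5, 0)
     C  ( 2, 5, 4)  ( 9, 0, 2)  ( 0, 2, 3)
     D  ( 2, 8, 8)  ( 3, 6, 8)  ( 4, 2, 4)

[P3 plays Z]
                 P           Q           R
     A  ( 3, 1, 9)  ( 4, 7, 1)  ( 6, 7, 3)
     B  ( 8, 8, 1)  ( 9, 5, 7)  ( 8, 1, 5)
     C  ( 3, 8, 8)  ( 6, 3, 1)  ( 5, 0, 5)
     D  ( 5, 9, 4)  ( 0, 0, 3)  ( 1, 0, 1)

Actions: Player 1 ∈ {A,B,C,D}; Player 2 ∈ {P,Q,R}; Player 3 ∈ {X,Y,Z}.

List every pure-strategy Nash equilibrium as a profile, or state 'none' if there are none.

(A,P,X): not NE [P3→Z gives 9>6]
(A,P,Y): not NE [P1→B gives 6>4; P2→Q gives 7>0]
(A,P,Z): not NE [P1→B gives 8>3; P2→R gives 7>1]
(A,Q,X): not NE [P1→B gives 7>2; P2→P gives 8>2; P3→Y gives 8>6]
(A,Q,Y): not NE [P1→C gives 9>2]
(A,Q,Z): not NE [P1→B gives 9>4; P3→Y gives 8>1]
(A,R,X): not NE [P1→B gives 9>2; P2→P gives 8>6]
(A,R,Y): not NE [P2→Q gives 7>5; P3→X gives 8>6]
(A,R,Z): not NE [P1→B gives 8>6; P3→X gives 8>3]
(B,P,X): not NE [P1→A gives 8>5]
(B,P,Y): not NE [P3→X gives 8>6]
(B,P,Z): not NE [P3→X gives 8>1]
(B,Q,X): not NE [P3→Z gives 7>6]
(B,Q,Y): not NE [P1→C gives 9>6; P2→P gives 8>0; P3→Z gives 7>0]
(B,Q,Z): not NE [P2→P gives 8>5]
(B,R,X): NE
(B,R,Y): not NE [P2→P gives 8>5; P3→X gives 6>0]
(B,R,Z): not NE [P2→P gives 8>1; P3→X gives 6>5]
(C,P,X): not NE [P1→A gives 8>7; P3→Z gives 8>3]
(C,P,Y): not NE [P1→B gives 6>2; P3→Z gives 8>4]
(C,P,Z): not NE [P1→B gives 8>3]
(C,Q,X): not NE [P1→B gives 7>1; P2→R gives 6>0]
(C,Q,Y): not NE [P2→P gives 5>0; P3→X gives 8>2]
(C,Q,Z): not NE [P1→B gives 9>6; P2→P gives 8>3; P3→X gives 8>1]
(C,R,X): not NE [P1→B gives 9>8]
(C,R,Y): not NE [P1→D gives 4>0; P2→P gives 5>2; P3→Z gives 5>3]
(C,R,Z): not NE [P1→B gives 8>5; P2→P gives 8>0]
(D,P,X): not NE [P1→A gives 8>4; P2→Q gives 2>0; P3→Y gives 8>3]
(D,P,Y): not NE [P1→B gives 6>2]
(D,P,Z): not NE [P1→B gives 8>5; P3→Y gives 8>4]
(D,Q,X): not NE [P1→B gives 7>4]
(D,Q,Y): not NE [P1→C gives 9>3; P2→P gives 8>6]
(D,Q,Z): not NE [P1→B gives 9>0; P2→P gives 9>0; P3→Y gives 8>3]
(D,R,X): not NE [P1→B gives 9>8; P2→Q gives 2>1; P3→Y gives 4>2]
(D,R,Y): not NE [P2→P gives 8>2]
(D,R,Z): not NE [P1→B gives 8>1; P2→P gives 9>0; P3→Y gives 4>1]

PSNE = {(B,R,X)}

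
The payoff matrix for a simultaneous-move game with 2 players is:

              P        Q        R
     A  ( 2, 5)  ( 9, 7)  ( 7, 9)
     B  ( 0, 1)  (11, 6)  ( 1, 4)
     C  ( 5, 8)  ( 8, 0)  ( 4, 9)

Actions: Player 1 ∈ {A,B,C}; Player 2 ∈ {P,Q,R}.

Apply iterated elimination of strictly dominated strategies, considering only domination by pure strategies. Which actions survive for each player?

P2 drop P (R beats it: A:9>5 B:4>1 C:9>8)
P1 drop C (A beats it: Q:9>8 R:7>4)
P1→{A,B} P2→{Q,R}

IESDS → P1:{A,B} P2:{Q,R}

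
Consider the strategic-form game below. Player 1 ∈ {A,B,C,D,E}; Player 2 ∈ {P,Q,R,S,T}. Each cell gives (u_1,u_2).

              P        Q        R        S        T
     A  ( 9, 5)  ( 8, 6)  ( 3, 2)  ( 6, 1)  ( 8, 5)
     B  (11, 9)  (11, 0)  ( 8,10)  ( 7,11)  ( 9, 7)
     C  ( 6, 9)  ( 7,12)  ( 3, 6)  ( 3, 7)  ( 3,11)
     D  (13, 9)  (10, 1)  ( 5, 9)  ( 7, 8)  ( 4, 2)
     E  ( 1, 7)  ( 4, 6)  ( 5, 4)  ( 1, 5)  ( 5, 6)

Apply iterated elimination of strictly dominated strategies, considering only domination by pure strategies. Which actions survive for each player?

Survivors P1:{B,D} P2:{P,R,S}

P1 drop A (B beats it: P:11>9 Q:11>8 R:8>3 S:7>6 T:9>8)
P1 drop C (B beats it: P:11>6 Q:11>7 R:8>3 S:7>3 T:9>3)
P1 drop E (B beats it: P:11>1 Q:11>4 R:8>5 S:7>1 T:9>5)
P2 drop Q (P beats it: B:9>0 D:9>1)
P2 drop T (P beats it: B:9>7 D:9>2)
P1→{B,D} P2→{P,R,S}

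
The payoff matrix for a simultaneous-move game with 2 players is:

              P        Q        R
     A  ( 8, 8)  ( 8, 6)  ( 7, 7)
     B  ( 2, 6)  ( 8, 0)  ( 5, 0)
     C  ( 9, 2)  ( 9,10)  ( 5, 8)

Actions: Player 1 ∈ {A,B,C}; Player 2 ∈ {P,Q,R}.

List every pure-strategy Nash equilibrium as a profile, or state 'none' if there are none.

(A,P): not NE [P1→C gives 9>8]
(A,Q): not NE [P1→C gives 9>8; P2→P gives 8>6]
(A,R): not NE [P2→P gives 8>7]
(B,P): not NE [P1→C gives 9>2]
(B,Q): not NE [P1→C gives 9>8; P2→P gives 6>0]
(B,R): not NE [P1→A gives 7>5; P2→P gives 6>0]
(C,P): not NE [P2→Q gives 10>2]
(C,Q): NE
(C,R): not NE [P1→A gives 7>5; P2→Q gives 10>8]

PSNE = {(C,Q)}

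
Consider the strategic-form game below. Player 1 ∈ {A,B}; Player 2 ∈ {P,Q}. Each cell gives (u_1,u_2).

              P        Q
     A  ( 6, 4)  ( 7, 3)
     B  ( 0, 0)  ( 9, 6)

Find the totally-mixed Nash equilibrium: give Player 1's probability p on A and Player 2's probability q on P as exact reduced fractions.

P1 indiff ⇒ q·6+(1-q)·7 = q·0+(1-q)·9 ⇒ q(6) = (1-q)(2) ⇒ q = 1/4
P2 indiff ⇒ p·4+(1-p)·0 = p·3+(1-p)·6 ⇒ p(1) = (1-p)(6) ⇒ p = 6/7

P1 mixes 6/7 on A; P2 mixes 1/4 on P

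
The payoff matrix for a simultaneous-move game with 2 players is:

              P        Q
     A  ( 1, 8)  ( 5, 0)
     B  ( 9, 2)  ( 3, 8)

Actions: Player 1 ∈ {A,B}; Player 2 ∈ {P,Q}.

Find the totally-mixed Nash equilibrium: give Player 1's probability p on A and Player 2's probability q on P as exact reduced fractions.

(p,q) = (3/7, 1/5)

P1 indiff ⇒ q·1+(1-q)·5 = q·9+(1-q)·3 ⇒ q(-8) = (1-q)(-2) ⇒ q = 1/5
P2 indiff ⇒ p·8+(1-p)·2 = p·0+(1-p)·8 ⇒ p(8) = (1-p)(6) ⇒ p = 3/7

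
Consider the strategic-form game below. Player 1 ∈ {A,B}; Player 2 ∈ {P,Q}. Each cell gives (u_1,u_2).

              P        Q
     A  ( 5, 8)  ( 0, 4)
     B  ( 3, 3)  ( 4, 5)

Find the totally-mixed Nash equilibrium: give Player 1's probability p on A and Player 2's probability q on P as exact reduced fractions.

(p,q) = (1/3, 2/3)

P1 indiff ⇒ q·5+(1-q)·0 = q·3+(1-q)·4 ⇒ q(2) = (1-q)(4) ⇒ q = 2/3
P2 indiff ⇒ p·8+(1-p)·3 = p·4+(1-p)·5 ⇒ p(4) = (1-p)(2) ⇒ p = 1/3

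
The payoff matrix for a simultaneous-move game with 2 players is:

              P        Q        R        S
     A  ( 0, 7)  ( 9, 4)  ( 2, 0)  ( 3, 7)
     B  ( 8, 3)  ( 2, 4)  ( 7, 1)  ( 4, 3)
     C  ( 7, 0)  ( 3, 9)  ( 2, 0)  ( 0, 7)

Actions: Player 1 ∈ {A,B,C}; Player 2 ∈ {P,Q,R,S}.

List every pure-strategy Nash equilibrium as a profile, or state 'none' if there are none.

(A,P): not NE [P1→B gives 8>0]
(A,Q): not NE [P2→S gives 7>4]
(A,R): not NE [P1→B gives 7>2; P2→S gives 7>0]
(A,S): not NE [P1→B gives 4>3]
(B,P): not NE [P2→Q gives 4>3]
(B,Q): not NE [P1→A gives 9>2]
(B,R): not NE [P2→Q gives 4>1]
(B,S): not NE [P2→Q gives 4>3]
(C,P): not NE [P1→B gives 8>7; P2→Q gives 9>0]
(C,Q): not NE [P1→A gives 9>3]
(C,R): not NE [P1→B gives 7>2; P2→Q gives 9>0]
(C,S): not NE [P1→B gives 4>0; P2→Q gives 9>7]

Equilibria: none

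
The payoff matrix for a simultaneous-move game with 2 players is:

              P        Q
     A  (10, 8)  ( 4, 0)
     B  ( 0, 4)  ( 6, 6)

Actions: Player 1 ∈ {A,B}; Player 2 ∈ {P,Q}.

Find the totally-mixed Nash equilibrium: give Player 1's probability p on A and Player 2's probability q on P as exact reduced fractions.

P1 indiff ⇒ q·10+(1-q)·4 = q·0+(1-q)·6 ⇒ q(10) = (1-q)(2) ⇒ q = 1/6
P2 indiff ⇒ p·8+(1-p)·4 = p·0+(1-p)·6 ⇒ p(8) = (1-p)(2) ⇒ p = 1/5

p=1/5, q=1/6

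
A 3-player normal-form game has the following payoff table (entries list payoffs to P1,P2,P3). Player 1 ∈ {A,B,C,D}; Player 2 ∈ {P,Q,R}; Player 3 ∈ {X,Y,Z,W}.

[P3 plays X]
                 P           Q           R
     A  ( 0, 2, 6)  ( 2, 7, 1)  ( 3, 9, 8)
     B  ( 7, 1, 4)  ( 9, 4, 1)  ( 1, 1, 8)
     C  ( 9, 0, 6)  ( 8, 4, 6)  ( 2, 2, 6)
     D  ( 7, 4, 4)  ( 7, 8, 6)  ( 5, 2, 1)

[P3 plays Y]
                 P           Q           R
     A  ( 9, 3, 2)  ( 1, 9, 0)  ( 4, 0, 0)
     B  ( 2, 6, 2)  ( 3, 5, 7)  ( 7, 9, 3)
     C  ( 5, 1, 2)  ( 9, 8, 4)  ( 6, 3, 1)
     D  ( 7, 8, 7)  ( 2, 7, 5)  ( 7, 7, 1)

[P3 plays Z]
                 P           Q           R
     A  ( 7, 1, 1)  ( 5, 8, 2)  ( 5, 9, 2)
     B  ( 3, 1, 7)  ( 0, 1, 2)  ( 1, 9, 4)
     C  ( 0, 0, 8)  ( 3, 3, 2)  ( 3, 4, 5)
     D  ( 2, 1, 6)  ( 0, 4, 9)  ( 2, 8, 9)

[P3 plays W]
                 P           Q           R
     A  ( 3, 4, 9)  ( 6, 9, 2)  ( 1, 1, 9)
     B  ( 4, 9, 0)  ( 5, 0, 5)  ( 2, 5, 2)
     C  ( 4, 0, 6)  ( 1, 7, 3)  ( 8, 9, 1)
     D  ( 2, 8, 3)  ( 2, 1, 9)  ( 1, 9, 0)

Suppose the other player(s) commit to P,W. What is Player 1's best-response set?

BR_1 = {B,C}

u_1(A vs P,W) = 3
u_1(B vs P,W) = 4
u_1(C vs P,W) = 4
u_1(D vs P,W) = 2
max payoff 4 at {B,C}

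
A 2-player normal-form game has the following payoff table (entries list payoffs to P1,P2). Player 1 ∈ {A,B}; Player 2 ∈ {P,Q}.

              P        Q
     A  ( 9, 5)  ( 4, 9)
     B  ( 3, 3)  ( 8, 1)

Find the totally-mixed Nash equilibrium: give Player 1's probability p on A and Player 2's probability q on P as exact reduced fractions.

P1 mixes 1/3 on A; P2 mixes 2/5 on P

P1 indiff ⇒ q·9+(1-q)·4 = q·3+(1-q)·8 ⇒ q(6) = (1-q)(4) ⇒ q = 2/5
P2 indiff ⇒ p·5+(1-p)·3 = p·9+(1-p)·1 ⇒ p(-4) = (1-p)(-2) ⇒ p = 1/3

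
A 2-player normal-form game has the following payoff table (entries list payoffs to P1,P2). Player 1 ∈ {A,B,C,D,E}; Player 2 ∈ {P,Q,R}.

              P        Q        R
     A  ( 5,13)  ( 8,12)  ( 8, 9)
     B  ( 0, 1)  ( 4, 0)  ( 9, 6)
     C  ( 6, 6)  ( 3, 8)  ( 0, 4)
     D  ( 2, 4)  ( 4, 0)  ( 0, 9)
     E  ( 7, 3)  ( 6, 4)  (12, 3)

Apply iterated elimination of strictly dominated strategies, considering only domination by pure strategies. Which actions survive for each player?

Survivors P1:{A,E} P2:{P,Q}

P1 drop B (E beats it: P:7>0 Q:6>4 R:12>9)
P1 drop C (E beats it: P:7>6 Q:6>3 R:12>0)
P1 drop D (A beats it: P:5>2 Q:8>4 R:8>0)
P2 drop R (Q beats it: A:12>9 E:4>3)
P1→{A,E} P2→{P,Q}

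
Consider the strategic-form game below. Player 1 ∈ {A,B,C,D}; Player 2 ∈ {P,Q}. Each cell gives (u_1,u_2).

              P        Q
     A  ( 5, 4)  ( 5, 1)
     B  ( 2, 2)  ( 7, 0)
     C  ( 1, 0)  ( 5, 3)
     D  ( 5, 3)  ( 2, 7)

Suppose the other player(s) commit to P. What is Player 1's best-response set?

u_1(A vs P) = 5
u_1(B vs P) = 2
u_1(C vs P) = 1
u_1(D vs P) = 5
max payoff 5 at {A,D}

BR_1 = {A,D}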